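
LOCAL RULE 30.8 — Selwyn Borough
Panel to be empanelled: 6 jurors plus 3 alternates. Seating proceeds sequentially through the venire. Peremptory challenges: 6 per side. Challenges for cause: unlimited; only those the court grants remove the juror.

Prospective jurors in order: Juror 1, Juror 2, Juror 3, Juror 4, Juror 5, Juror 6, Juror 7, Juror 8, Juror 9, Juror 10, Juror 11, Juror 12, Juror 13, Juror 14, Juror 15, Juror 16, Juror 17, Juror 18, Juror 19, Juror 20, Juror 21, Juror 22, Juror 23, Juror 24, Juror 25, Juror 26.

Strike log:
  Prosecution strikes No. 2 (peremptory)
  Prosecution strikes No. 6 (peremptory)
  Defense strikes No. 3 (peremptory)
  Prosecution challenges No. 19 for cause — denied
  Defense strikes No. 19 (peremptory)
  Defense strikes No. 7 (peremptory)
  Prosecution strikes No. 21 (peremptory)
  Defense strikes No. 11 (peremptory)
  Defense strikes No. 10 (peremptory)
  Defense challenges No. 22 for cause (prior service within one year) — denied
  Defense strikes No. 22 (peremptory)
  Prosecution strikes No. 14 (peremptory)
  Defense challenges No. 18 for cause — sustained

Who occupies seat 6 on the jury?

Removed: #2, #3, #6, #7, #10, #11, #14, #18, #19, #21, #22.
Seating in order: seats 1–6 → #1, #4, #5, #8, #9, #12; alternates → #13, #15, #16.
So seat 6 is #12.

12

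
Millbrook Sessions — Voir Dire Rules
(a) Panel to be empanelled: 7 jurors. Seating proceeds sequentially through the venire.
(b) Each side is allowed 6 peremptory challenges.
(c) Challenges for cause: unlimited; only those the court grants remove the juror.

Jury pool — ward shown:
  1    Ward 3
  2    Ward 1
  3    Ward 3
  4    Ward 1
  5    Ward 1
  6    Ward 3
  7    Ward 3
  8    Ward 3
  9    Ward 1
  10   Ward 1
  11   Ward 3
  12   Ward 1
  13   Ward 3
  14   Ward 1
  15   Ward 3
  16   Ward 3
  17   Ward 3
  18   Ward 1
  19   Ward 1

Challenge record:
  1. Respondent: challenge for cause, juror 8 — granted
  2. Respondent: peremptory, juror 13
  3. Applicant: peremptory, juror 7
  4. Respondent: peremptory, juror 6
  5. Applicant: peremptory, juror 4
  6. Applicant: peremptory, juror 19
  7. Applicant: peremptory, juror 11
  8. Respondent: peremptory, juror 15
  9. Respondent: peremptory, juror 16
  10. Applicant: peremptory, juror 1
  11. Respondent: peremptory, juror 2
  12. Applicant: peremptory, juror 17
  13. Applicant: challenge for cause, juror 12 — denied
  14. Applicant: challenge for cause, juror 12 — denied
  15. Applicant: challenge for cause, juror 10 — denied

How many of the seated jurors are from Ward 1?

6

Removed: #1, #2, #4, #6, #7, #8, #11, #13, #15, #16, #17, #19.
Seated jurors 1–7: #3, #5, #9, #10, #12, #14, #18.
Of those, in Ward 1: #5, #9, #10, #12, #14, #18 → 6.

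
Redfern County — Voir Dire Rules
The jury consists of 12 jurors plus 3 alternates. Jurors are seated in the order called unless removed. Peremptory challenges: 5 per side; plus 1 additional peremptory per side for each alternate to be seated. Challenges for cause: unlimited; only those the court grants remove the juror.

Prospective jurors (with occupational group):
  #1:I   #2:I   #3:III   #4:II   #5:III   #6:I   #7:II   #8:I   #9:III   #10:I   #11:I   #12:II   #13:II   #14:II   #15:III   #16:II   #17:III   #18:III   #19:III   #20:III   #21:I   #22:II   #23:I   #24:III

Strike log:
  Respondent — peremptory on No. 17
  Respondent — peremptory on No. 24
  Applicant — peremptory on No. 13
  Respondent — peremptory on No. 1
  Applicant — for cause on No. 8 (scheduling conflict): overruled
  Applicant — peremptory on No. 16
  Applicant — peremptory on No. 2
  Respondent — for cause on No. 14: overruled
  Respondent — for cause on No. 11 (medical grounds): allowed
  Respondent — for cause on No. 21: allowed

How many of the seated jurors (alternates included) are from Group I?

3

Removed: #1, #2, #11, #13, #16, #17, #21, #24.
Seated (15 incl. alternates): #3, #4, #5, #6, #7, #8, #9, #10, #12, #14, #15, #18, #19, #20, #22.
Of those, in Group I: #6, #8, #10 → 3.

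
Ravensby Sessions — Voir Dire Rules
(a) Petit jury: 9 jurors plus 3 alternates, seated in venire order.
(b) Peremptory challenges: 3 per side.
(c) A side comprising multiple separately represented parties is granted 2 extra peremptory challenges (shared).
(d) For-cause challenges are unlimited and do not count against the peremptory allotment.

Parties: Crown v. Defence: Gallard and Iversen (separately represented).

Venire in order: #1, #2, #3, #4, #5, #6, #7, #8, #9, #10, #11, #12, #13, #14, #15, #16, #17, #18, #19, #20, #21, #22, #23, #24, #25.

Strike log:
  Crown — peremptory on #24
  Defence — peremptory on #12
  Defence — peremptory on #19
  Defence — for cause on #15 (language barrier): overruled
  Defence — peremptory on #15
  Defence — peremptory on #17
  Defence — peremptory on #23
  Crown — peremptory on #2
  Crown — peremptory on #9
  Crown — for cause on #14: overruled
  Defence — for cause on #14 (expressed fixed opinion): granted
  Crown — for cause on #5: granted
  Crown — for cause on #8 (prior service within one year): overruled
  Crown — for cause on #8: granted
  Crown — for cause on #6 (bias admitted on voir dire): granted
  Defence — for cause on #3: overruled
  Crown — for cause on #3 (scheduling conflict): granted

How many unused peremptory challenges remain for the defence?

0

Defence allotment: 3 base + 2 multi-party = 5.
Defence peremptories used: #12, #19, #15, #17, #23 — 5 (for-cause on #15, #14, #3 don't count).
Remaining: 5 − 5 = 0.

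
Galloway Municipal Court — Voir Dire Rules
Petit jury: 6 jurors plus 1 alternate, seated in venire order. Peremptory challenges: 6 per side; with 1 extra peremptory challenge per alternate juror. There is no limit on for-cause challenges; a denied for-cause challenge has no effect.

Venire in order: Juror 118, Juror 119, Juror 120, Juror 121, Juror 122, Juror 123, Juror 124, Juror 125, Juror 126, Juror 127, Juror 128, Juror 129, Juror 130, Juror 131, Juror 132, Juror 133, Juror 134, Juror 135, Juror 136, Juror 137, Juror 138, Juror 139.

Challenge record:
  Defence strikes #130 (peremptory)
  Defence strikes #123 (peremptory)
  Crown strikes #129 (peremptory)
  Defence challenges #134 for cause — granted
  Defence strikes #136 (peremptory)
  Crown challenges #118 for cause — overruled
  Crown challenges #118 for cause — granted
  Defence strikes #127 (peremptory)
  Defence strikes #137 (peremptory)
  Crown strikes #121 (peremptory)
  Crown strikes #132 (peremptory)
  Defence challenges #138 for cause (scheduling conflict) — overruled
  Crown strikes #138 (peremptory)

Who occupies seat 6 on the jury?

126

Removed: #118, #121, #123, #127, #129, #130, #132, #134, #136, #137, #138.
Seating in order: seats 1–6 → #119, #120, #122, #124, #125, #126; alternates → #128.
So seat 6 is #126.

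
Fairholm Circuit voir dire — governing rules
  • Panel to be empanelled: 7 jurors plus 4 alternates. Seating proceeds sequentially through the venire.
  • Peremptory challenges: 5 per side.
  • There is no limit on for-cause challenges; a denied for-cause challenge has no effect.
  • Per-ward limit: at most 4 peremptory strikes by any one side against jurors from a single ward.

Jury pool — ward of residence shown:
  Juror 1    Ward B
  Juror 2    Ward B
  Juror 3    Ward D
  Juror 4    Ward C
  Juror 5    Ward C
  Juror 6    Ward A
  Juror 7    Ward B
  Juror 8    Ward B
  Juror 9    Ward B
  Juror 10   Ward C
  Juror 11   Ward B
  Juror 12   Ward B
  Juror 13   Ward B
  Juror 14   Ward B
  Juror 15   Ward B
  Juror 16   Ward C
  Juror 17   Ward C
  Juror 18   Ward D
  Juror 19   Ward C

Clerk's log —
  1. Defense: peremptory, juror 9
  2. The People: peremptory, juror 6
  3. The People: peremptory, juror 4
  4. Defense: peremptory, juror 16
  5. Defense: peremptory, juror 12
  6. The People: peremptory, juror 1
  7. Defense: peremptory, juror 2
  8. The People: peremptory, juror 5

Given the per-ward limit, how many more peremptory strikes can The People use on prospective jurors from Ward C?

1

The People peremptories so far: #6, #4, #1, #5 — 4 of 5 used, 1 left overall.
Against Ward C: #4, #5 — 2 used; per-ward cap 4 leaves 2.
Binding limit: min(1, 2) = 1.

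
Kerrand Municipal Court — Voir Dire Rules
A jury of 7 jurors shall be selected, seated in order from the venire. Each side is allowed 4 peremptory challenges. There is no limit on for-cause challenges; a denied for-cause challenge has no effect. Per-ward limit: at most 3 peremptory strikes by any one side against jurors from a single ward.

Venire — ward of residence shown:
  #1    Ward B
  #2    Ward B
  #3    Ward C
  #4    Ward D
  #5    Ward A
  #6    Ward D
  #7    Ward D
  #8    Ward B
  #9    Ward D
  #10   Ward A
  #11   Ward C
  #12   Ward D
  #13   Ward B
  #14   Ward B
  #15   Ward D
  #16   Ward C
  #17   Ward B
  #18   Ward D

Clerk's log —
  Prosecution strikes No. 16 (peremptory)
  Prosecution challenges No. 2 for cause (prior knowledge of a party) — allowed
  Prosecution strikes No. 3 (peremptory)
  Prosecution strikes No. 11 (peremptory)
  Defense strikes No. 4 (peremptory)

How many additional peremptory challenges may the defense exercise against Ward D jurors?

Defense peremptories so far: #4 — 1 of 4 used, 3 left overall.
Against Ward D: #4 — 1 used; per-ward cap 3 leaves 2.
Binding limit: min(3, 2) = 2.

2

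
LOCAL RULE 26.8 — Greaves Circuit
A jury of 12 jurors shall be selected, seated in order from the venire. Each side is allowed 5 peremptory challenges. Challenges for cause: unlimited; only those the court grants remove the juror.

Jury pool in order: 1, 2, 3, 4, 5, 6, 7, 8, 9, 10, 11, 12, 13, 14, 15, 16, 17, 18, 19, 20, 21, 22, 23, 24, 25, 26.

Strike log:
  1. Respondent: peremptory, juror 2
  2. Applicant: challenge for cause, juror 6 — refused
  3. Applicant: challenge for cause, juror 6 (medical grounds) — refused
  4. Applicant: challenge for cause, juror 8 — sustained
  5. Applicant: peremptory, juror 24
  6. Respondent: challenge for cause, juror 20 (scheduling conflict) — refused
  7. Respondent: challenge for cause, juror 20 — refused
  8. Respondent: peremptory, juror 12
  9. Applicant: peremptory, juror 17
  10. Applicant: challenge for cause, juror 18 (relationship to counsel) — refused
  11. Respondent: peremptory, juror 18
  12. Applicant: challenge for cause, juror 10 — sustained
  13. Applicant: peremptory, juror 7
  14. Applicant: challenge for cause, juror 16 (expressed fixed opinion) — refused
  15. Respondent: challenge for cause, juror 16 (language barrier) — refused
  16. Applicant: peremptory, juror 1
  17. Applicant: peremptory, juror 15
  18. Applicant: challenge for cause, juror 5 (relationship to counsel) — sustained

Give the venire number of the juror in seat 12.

Removed: #1, #2, #5, #7, #8, #10, #12, #15, #17, #18, #24. (#6, #16, #20 stay — for-cause denied.)
Seating in order: seats 1–12 → #3, #4, #6, #9, #11, #13, #14, #16, #19, #20, #21, #22.
So seat 12 is #22.

22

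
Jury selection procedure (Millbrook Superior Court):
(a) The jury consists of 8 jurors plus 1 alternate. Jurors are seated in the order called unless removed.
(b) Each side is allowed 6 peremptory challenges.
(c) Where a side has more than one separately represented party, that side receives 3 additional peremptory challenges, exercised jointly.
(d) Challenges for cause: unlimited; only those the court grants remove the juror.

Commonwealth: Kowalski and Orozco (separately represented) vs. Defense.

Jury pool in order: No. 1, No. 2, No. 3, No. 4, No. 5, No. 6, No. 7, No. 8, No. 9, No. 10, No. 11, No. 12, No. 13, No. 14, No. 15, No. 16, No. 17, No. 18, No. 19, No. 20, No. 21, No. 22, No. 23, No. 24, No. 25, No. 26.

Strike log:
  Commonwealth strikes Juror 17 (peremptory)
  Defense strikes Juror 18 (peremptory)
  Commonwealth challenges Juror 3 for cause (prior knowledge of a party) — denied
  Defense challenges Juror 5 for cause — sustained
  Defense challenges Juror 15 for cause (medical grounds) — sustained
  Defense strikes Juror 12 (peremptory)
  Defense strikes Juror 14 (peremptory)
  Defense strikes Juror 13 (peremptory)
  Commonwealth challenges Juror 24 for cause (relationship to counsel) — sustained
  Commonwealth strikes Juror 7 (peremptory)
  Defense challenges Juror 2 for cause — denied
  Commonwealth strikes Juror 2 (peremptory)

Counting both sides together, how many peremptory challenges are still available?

Commonwealth allotment: 6 base + 3 multi-party = 9. Defense allotment: 6.
Commonwealth peremptories used: #17, #7, #2 — 3 (for-cause on #3, #24 don't count).
Defense peremptories used: #18, #12, #14, #13 — 4 (for-cause on #5, #15, #2 don't count).
Remaining: (9 − 3) + (6 − 4) = 8.

8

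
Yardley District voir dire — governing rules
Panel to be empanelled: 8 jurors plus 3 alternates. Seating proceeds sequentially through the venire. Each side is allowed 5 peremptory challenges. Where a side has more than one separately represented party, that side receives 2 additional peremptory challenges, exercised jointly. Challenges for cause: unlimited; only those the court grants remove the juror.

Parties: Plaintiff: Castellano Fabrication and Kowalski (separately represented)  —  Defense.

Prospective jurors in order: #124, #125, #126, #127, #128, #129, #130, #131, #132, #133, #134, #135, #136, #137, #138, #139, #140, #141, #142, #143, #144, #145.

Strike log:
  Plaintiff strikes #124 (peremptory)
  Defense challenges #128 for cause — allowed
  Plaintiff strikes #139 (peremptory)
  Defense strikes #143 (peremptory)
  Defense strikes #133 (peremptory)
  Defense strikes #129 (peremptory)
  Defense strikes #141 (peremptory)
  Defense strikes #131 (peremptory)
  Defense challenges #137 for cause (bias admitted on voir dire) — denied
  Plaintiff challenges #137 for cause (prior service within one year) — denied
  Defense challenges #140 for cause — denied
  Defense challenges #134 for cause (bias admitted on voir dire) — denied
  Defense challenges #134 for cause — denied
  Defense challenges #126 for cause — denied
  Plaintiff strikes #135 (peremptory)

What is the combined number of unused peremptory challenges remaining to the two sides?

Plaintiff allotment: 5 base + 2 multi-party = 7. Defense allotment: 5.
Plaintiff peremptories used: #124, #139, #135 — 3 (the for-cause on #137 doesn't count).
Defense peremptories used: #143, #133, #129, #141, #131 — 5 (for-cause on #128, #137, #140, #134, #134, #126 don't count).
Remaining: (7 − 3) + (5 − 5) = 4.

4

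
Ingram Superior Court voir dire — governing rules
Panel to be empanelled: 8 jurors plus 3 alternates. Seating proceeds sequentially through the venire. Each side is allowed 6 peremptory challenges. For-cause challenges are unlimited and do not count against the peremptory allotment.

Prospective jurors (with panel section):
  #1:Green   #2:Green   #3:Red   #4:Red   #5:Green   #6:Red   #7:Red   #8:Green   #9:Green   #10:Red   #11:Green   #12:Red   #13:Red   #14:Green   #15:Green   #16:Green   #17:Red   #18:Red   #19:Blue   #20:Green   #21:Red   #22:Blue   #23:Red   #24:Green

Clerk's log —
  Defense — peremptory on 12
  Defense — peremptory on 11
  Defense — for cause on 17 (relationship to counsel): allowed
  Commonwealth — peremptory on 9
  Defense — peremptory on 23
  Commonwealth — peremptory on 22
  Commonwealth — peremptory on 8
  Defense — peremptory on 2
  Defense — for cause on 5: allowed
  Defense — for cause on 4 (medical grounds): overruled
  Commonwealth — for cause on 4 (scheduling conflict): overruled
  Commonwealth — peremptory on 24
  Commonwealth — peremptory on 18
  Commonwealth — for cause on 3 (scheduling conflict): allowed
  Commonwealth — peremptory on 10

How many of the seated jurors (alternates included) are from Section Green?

5

Removed: #2, #3, #5, #8, #9, #10, #11, #12, #17, #18, #22, #23, #24.
Seated (11 incl. alternates): #1, #4, #6, #7, #13, #14, #15, #16, #19, #20, #21.
Of those, in Section Green: #1, #14, #15, #16, #20 → 5.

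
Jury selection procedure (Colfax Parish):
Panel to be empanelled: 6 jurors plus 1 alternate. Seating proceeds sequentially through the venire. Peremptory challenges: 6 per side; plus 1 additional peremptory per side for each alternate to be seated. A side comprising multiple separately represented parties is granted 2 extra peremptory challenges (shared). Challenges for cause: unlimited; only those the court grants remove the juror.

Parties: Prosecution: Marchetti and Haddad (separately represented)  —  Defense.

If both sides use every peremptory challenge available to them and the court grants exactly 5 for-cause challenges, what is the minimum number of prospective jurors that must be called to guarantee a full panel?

28

Seats to fill: 6 + 1 alternates = 7.
Peremptories — Prosecution: 6 + 1×1 + 2 = 9; Defense: 6 + 1×1 = 7; total 16.
For-cause removals: 5.
Minimum venire: 7 + 16 + 5 = 28.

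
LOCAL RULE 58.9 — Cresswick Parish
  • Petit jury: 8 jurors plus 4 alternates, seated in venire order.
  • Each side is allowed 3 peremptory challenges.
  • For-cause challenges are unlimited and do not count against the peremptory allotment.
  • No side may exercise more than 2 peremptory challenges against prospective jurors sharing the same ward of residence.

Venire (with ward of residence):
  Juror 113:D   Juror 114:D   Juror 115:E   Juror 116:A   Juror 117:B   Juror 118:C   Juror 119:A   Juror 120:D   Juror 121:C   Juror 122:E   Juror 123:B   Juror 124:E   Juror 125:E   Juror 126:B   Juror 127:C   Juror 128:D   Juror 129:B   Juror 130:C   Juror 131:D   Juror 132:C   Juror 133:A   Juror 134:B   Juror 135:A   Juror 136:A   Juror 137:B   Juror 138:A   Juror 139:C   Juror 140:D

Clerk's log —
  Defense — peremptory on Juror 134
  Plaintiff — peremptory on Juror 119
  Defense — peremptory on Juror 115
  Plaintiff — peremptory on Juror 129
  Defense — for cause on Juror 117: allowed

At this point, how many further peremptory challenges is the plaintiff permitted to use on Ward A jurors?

1

Plaintiff peremptories so far: #119, #129 — 2 of 3 used, 1 left overall.
Against Ward A: #119 — 1 used; per-ward cap 2 leaves 1.
Binding limit: min(1, 1) = 1.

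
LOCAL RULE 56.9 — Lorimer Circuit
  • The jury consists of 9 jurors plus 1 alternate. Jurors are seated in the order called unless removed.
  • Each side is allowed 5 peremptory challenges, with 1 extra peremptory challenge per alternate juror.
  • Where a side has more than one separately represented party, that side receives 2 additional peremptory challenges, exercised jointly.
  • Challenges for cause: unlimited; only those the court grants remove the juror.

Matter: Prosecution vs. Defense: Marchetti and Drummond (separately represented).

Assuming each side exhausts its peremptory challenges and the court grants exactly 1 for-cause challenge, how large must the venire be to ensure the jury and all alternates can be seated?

Seats to fill: 9 + 1 alternates = 10.
Peremptories — Prosecution: 5 + 1×1 = 6; Defense: 5 + 1×1 + 2 = 8; total 14.
For-cause removals: 1.
Minimum venire: 10 + 14 + 1 = 25.

25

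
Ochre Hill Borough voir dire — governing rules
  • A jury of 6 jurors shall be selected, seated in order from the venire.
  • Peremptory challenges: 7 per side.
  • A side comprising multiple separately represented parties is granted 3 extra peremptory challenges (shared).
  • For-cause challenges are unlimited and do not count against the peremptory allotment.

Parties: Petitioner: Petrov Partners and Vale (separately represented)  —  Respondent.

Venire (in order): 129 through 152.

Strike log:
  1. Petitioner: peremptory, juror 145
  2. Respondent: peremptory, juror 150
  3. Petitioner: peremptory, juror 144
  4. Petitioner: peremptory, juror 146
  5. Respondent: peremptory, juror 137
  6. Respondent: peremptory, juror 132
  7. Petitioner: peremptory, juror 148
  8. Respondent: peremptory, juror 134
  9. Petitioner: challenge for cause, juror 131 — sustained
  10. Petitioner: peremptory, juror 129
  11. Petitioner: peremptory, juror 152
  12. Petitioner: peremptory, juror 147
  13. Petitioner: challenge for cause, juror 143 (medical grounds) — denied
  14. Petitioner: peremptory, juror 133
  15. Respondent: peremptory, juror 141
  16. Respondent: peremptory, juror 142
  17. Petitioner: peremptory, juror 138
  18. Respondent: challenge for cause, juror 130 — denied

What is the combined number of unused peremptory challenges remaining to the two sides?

2

Petitioner allotment: 7 base + 3 multi-party = 10. Respondent allotment: 7.
Petitioner peremptories used: #145, #144, #146, #148, #129, #152, #147, #133, #138 — 9 (for-cause on #131, #143 don't count).
Respondent peremptories used: #150, #137, #132, #134, #141, #142 — 6 (the for-cause on #130 doesn't count).
Remaining: (10 − 9) + (7 − 6) = 2.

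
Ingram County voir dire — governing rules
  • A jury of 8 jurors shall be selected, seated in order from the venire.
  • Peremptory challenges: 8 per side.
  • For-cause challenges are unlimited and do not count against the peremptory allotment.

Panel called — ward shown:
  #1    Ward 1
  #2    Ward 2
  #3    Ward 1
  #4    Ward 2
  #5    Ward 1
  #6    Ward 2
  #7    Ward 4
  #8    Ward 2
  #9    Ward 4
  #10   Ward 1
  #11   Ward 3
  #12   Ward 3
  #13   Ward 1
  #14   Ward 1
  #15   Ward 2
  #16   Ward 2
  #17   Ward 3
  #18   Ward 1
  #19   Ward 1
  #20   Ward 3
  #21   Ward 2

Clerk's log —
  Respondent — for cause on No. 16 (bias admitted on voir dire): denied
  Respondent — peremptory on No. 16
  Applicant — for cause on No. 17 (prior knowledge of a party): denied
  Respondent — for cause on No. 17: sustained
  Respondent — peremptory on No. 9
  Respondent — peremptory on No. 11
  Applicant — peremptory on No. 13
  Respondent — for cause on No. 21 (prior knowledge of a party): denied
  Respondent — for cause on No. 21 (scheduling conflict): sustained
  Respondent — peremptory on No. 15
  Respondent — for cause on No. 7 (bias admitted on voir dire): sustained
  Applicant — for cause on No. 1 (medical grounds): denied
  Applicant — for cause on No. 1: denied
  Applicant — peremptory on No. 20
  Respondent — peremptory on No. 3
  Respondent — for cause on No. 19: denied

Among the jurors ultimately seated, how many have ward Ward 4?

Removed: #3, #7, #9, #11, #13, #15, #16, #17, #20, #21.
Seated jurors 1–8: #1, #2, #4, #5, #6, #8, #10, #12.
None of those are in Ward 4 → 0.

0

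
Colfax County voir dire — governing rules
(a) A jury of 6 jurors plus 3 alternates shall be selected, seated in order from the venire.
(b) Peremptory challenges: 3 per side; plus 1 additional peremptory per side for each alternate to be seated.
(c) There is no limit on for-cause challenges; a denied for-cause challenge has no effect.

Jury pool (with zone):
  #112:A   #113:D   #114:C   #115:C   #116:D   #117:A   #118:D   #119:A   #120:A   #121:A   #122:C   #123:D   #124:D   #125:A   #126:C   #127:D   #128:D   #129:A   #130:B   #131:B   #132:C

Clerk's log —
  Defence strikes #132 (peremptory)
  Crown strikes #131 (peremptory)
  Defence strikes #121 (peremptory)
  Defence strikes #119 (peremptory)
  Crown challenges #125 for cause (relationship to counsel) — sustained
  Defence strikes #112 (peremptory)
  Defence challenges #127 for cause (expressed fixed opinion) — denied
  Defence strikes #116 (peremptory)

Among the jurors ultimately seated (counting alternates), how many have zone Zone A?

2

Removed: #112, #116, #119, #121, #125, #131, #132.
Seated (9 incl. alternates): #113, #114, #115, #117, #118, #120, #122, #123, #124.
Of those, in Zone A: #117, #120 → 2.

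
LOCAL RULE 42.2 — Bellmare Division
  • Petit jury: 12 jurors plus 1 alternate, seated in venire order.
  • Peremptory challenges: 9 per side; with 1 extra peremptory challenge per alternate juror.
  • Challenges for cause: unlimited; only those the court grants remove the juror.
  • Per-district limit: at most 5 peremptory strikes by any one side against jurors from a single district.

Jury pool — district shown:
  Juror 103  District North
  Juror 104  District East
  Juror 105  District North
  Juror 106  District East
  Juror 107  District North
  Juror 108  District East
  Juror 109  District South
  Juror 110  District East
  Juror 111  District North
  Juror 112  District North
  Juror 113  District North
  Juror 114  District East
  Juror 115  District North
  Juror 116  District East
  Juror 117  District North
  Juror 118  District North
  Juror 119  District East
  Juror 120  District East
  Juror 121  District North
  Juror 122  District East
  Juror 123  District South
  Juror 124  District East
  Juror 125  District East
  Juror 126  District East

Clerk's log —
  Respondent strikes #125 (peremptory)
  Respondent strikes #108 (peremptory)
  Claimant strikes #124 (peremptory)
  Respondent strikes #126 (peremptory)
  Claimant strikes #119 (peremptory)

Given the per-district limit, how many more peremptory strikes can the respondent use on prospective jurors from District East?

Respondent peremptories so far: #125, #108, #126 — 3 of 10 used, 7 left overall.
Against District East: #125, #108, #126 — 3 used; per-district cap 5 leaves 2.
Binding limit: min(7, 2) = 2.

2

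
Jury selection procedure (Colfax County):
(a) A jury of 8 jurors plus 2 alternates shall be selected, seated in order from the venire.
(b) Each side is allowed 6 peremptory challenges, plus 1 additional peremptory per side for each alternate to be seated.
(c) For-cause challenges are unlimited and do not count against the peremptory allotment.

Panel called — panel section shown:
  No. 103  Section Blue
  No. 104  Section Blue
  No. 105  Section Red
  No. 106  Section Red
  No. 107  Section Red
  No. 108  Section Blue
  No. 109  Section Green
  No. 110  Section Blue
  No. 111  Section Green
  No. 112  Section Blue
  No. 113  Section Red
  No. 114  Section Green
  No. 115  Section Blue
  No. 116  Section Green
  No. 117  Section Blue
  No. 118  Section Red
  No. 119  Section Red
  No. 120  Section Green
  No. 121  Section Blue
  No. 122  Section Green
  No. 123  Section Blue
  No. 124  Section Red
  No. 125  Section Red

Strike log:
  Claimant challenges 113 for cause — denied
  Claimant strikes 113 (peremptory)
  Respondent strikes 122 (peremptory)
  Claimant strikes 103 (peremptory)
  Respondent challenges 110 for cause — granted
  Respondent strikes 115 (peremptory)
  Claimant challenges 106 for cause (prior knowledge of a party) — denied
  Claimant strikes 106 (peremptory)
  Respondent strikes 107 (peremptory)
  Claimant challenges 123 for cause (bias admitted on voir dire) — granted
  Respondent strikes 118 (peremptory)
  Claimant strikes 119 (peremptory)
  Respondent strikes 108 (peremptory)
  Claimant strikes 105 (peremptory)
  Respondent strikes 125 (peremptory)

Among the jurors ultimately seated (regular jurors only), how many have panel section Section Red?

Removed: #103, #105, #106, #107, #108, #110, #113, #115, #118, #119, #122, #123, #125.
Seated jurors 1–8: #104, #109, #111, #112, #114, #116, #117, #120 (alternates #121, #124 not counted).
None of those are in Section Red → 0.

0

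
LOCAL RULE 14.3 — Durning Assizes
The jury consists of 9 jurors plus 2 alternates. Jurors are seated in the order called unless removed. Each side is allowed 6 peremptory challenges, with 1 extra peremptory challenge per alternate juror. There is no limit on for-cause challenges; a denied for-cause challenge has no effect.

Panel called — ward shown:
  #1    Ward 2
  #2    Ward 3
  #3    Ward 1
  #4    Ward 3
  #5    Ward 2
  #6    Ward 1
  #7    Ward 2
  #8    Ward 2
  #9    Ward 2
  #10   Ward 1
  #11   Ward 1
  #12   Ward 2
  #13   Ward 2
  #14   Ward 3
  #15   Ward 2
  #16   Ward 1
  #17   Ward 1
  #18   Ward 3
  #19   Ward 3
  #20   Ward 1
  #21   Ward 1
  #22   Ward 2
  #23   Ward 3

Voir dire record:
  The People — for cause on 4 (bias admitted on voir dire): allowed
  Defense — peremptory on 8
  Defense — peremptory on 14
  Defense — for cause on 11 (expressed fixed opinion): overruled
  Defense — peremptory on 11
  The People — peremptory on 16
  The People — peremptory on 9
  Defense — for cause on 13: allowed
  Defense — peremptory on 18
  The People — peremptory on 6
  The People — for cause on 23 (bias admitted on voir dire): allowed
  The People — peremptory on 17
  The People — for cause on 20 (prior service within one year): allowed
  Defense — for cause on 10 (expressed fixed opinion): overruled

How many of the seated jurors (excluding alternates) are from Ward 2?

Removed: #4, #6, #8, #9, #11, #13, #14, #16, #17, #18, #20, #23.
Seated jurors 1–9: #1, #2, #3, #5, #7, #10, #12, #15, #19 (alternates #21, #22 not counted).
Of those, in Ward 2: #1, #5, #7, #12, #15 → 5.

5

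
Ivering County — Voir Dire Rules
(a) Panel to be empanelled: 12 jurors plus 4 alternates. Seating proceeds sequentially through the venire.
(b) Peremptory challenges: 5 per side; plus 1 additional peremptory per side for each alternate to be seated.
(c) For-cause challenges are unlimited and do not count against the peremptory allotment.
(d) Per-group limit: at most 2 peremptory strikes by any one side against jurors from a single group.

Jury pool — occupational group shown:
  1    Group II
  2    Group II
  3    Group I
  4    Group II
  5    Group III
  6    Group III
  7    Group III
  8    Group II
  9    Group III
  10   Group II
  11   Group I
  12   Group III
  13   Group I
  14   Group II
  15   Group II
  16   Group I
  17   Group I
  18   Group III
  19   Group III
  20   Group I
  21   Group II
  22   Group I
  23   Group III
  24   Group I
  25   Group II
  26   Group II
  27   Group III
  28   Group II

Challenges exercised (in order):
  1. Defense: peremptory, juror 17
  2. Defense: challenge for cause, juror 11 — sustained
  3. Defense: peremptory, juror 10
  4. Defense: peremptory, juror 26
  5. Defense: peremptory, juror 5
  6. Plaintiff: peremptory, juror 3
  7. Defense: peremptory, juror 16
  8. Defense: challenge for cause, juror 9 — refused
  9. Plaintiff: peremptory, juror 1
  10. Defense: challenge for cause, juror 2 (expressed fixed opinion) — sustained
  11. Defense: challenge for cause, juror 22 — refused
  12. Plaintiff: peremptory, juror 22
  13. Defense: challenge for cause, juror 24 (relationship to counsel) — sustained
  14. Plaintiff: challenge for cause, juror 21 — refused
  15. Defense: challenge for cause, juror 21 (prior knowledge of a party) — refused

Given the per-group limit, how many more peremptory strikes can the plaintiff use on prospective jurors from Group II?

1

Plaintiff peremptories so far: #3, #1, #22 — 3 of 9 used, 6 left overall.
Against Group II: #1 — 1 used; per-group cap 2 leaves 1.
Binding limit: min(6, 1) = 1.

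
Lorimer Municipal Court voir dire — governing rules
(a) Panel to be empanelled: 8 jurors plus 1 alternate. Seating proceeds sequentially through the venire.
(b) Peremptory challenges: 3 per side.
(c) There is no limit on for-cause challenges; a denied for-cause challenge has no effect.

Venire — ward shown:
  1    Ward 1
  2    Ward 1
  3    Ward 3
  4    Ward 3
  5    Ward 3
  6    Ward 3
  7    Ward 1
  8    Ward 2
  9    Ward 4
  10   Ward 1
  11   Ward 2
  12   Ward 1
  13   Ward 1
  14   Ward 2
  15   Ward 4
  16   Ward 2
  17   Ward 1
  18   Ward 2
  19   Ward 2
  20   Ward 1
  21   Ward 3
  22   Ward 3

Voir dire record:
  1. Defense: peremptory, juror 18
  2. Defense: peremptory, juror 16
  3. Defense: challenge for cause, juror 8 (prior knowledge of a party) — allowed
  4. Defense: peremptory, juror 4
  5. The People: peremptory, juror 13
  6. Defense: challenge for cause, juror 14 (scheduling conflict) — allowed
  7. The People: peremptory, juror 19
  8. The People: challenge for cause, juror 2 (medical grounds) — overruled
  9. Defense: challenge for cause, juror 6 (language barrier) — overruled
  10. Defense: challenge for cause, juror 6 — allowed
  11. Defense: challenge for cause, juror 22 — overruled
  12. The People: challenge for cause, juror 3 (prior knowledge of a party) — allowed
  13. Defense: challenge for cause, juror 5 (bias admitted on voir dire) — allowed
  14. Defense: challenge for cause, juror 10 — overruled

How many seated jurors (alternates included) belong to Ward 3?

Removed: #3, #4, #5, #6, #8, #13, #14, #16, #18, #19.
Seated (9 incl. alternates): #1, #2, #7, #9, #10, #11, #12, #15, #17.
None of those are in Ward 3 → 0.

0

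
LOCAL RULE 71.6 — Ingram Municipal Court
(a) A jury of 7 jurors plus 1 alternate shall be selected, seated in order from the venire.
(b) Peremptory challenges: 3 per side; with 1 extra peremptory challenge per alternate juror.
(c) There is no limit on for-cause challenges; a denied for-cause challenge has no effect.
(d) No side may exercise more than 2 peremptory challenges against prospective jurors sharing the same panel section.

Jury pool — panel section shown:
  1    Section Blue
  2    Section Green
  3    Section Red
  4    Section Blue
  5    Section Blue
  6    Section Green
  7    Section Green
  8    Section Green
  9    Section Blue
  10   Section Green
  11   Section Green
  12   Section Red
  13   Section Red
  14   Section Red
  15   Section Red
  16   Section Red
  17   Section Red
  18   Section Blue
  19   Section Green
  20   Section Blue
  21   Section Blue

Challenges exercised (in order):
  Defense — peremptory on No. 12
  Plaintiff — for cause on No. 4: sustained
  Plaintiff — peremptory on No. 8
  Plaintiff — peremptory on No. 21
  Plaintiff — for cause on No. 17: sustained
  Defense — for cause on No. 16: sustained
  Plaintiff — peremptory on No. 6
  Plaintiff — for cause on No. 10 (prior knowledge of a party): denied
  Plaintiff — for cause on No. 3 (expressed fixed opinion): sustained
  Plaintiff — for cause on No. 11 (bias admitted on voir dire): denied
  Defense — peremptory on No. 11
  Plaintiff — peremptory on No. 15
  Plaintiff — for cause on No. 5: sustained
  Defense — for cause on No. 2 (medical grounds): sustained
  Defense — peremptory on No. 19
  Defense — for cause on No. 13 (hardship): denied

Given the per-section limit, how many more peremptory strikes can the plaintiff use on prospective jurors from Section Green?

0

Plaintiff peremptories so far: #8, #21, #6, #15 — 4 of 4 used, 0 left overall.
Against Section Green: #8, #6 — 2 used; per-section cap 2 leaves 0.
Binding limit: min(0, 0) = 0.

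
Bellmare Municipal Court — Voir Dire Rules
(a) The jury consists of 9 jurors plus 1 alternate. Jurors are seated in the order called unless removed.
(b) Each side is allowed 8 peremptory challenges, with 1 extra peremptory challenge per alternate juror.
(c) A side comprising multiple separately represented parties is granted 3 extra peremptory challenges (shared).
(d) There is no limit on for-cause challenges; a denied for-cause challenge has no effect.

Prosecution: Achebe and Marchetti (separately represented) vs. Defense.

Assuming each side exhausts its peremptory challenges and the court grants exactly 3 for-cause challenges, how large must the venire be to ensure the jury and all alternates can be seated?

34

Seats to fill: 9 + 1 alternates = 10.
Peremptories — Prosecution: 8 + 1×1 + 3 = 12; Defense: 8 + 1×1 = 9; total 21.
For-cause removals: 3.
Minimum venire: 10 + 21 + 3 = 34.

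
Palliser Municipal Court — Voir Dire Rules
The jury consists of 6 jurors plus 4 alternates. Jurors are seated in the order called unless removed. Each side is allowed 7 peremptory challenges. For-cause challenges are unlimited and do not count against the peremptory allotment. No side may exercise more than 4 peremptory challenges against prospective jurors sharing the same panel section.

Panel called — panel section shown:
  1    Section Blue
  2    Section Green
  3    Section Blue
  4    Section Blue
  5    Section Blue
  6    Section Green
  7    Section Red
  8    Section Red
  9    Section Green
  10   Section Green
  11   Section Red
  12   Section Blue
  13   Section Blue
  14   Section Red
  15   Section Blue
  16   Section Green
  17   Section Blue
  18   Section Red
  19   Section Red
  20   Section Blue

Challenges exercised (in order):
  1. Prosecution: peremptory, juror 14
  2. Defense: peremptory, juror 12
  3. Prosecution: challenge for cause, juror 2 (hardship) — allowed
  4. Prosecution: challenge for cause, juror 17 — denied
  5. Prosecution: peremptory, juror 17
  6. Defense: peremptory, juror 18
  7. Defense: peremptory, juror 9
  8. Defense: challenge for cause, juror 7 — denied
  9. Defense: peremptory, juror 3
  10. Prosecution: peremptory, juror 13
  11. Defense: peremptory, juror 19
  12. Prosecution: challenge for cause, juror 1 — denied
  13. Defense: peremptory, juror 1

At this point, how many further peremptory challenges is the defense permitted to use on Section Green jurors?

1

Defense peremptories so far: #12, #18, #9, #3, #19, #1 — 6 of 7 used, 1 left overall.
Against Section Green: #9 — 1 used; per-section cap 4 leaves 3.
Binding limit: min(1, 3) = 1.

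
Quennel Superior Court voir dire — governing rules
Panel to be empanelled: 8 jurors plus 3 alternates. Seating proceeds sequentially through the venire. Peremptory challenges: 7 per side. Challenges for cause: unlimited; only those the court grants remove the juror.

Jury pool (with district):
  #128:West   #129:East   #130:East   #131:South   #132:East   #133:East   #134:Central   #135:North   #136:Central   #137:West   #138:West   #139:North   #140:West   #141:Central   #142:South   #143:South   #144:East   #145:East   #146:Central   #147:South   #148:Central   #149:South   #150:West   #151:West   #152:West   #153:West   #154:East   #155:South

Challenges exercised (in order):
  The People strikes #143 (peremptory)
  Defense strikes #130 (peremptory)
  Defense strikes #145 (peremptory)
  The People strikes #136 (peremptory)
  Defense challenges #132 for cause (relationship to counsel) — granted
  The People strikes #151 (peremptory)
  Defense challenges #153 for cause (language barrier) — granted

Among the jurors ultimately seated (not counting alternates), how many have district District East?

2

Removed: #130, #132, #136, #143, #145, #151, #153.
Seated jurors 1–8: #128, #129, #131, #133, #134, #135, #137, #138 (alternates #139, #140, #141 not counted).
Of those, in District East: #129, #133 → 2.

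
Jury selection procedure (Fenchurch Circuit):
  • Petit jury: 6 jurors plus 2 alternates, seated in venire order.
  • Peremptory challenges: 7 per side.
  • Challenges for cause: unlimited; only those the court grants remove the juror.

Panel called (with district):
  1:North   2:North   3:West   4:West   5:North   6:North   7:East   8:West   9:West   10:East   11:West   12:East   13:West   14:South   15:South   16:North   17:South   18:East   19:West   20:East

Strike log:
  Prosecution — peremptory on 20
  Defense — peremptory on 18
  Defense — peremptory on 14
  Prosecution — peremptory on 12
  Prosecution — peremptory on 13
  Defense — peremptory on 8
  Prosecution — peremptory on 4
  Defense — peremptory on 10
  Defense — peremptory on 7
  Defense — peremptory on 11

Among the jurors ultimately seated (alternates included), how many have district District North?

5

Removed: #4, #7, #8, #10, #11, #12, #13, #14, #18, #20.
Seated (8 incl. alternates): #1, #2, #3, #5, #6, #9, #15, #16.
Of those, in District North: #1, #2, #5, #6, #16 → 5.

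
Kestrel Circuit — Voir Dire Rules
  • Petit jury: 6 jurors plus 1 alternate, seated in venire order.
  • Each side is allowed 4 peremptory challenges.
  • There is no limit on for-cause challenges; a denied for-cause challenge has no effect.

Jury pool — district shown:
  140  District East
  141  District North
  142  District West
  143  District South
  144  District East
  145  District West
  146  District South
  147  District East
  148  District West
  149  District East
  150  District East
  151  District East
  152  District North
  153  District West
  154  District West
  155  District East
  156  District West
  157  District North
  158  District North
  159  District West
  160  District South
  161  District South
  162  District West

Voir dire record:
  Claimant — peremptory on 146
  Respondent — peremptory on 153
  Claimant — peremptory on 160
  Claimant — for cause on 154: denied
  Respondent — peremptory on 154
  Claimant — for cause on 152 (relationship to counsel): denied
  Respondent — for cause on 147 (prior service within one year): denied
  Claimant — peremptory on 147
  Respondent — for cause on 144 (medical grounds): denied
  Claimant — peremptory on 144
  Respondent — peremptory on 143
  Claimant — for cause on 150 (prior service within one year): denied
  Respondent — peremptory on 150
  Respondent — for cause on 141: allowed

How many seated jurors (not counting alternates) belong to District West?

Removed: #141, #143, #144, #146, #147, #150, #153, #154, #160.
Seated jurors 1–6: #140, #142, #145, #148, #149, #151 (alternates #152 not counted).
Of those, in District West: #142, #145, #148 → 3.

3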